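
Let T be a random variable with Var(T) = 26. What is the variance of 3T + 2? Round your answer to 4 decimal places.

234.0000

Var(3T + 2) = (3)²·Var(T) = 9·26 = 234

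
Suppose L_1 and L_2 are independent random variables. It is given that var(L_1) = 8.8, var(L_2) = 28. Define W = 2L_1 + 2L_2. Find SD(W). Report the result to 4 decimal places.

By independence, var(W) = (2)²var(L_1) + (2)²var(L_2)
= (2)²·8.8 + (2)²·28 = 147.2
SD(W) = √147.2 ≈ 12.1326

12.1326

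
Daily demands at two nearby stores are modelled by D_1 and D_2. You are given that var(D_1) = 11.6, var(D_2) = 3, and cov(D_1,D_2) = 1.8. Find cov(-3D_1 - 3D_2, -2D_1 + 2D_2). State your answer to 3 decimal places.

51.600

cov(-3D_1 - 3D_2, -2D_1 + 2D_2) = (-3)(-2)var(D_1) + (-3)(2)var(D_2) + [(-3)(2) + (-3)(-2)]cov(D_1,D_2)
= 6·11.6 + -6·3 + 0·1.8 = 51.6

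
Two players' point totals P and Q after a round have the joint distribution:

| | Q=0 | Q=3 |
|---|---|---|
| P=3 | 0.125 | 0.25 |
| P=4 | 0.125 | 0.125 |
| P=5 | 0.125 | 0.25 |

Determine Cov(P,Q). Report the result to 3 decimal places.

0.000

E[P] = 4,  E[Q] = 1.875
E[PQ] = 7.5
Cov(P,Q) = E[PQ] − E[P]E[Q] = 7.5 − (4)(1.875) = 0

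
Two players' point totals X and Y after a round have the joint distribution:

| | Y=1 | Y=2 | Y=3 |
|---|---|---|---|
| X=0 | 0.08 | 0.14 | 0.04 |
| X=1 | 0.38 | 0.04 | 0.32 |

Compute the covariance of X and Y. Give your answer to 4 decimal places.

0.0140

E[X] = 0.74,  E[Y] = 1.9
E[XY] = 1.42
cov(X,Y) = E[XY] − E[X]E[Y] = 1.42 − (0.74)(1.9) = 0.014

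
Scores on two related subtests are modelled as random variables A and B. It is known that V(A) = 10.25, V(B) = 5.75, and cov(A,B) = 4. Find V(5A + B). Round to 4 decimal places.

V(5A + B) = (5)²·V(A) + (1)²·V(B) + 2·(5)·(1)·cov(A,B)
= 25·10.25 + 1·5.75 + 10·4 = 302

302.0000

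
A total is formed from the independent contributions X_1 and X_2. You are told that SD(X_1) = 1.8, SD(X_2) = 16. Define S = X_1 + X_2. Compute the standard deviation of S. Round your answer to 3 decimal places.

Var(X_1) = 3.24, Var(X_2) = 256
By independence, Var(S) = (1)²Var(X_1) + (1)²Var(X_2)
= (1)²·3.24 + (1)²·256 = 259.24
SD(S) = √259.24 ≈ 16.101

16.101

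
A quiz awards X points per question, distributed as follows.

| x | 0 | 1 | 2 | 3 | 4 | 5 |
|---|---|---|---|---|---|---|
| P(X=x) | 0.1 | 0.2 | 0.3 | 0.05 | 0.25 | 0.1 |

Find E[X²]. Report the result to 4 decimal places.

E[X²] = (0)²(0.1) + (1)²(0.2) + (2)²(0.3) + (3)²(0.05) + (4)²(0.25) + (5)²(0.1) = 8.35

8.3500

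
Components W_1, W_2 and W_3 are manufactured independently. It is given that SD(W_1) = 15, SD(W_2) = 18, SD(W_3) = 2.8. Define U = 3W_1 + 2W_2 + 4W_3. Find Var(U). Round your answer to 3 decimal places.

3446.440

Var(W_1) = 225, Var(W_2) = 324, Var(W_3) = 7.84
By independence, Var(U) = (3)²Var(W_1) + (2)²Var(W_2) + (4)²Var(W_3)
= (3)²·225 + (2)²·324 + (4)²·7.84 = 3446.44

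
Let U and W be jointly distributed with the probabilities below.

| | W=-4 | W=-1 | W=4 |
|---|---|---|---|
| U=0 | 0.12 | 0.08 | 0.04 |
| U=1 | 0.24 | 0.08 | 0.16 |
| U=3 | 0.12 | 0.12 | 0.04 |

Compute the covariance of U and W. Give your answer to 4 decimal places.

E[U] = 1.32,  E[W] = -1.24
E[UW] = -1.72
Cov(U,W) = E[UW] − E[U]E[W] = -1.72 − (1.32)(-1.24) = -0.0832

-0.0832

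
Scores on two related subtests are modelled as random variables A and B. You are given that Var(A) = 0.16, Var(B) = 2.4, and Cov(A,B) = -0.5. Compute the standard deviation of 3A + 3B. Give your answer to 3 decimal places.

Var(3A + 3B) = (3)²·Var(A) + (3)²·Var(B) + 2·(3)·(3)·Cov(A,B)
= 9·0.16 + 9·2.4 + 18·-0.5 = 14.04
σ(3A + 3B) = √14.04 ≈ 3.747

3.747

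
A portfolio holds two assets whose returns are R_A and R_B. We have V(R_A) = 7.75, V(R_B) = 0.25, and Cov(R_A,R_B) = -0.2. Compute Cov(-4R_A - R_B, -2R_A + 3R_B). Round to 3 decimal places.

63.250

Cov(-4R_A - R_B, -2R_A + 3R_B) = (-4)(-2)V(R_A) + (-1)(3)V(R_B) + [(-4)(3) + (-1)(-2)]Cov(R_A,R_B)
= 8·7.75 + -3·0.25 + -10·-0.2 = 63.25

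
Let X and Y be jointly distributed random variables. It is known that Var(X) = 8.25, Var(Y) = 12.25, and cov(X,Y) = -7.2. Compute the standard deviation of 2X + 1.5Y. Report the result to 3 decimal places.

Var(2X + 1.5Y) = (2)²·Var(X) + (1.5)²·Var(Y) + 2·(2)·(1.5)·cov(X,Y)
= 4·8.25 + 2.25·12.25 + 6·-7.2 = 17.3625
SD(2X + 1.5Y) = √17.3625 ≈ 4.167

4.167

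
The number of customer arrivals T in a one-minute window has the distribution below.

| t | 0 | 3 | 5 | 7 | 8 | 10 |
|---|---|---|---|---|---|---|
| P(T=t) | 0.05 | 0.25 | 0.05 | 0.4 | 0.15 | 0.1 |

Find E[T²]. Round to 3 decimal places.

42.700

E[T²] = (0)²(0.05) + (3)²(0.25) + (5)²(0.05) + (7)²(0.4) + (8)²(0.15) + (10)²(0.1) = 42.7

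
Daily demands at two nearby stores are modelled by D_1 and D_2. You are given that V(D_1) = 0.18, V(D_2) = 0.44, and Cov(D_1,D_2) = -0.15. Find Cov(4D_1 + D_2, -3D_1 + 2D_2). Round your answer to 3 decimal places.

Cov(4D_1 + D_2, -3D_1 + 2D_2) = (4)(-3)V(D_1) + (1)(2)V(D_2) + [(4)(2) + (1)(-3)]Cov(D_1,D_2)
= -12·0.18 + 2·0.44 + 5·-0.15 = -2.03

-2.030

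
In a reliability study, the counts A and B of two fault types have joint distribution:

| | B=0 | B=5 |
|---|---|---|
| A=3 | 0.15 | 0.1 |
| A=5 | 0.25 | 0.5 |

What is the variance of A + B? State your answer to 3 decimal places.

7.750

E[A] = 4.5,  E[B] = 3,  E[AB] = 14
Var(A) = 21 − (4.5)² = 0.75;  Var(B) = 15 − (3)² = 6
Cov(A,B) = 14 − (4.5)(3) = 0.5
Var(A + B) = (1)²·0.75 + (1)²·6 + 2·(1)·(1)·0.5 = 7.75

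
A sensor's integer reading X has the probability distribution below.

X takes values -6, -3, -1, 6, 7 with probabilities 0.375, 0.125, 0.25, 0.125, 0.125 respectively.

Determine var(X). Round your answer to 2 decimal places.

E[X] = (-6)(0.375) + (-3)(0.125) + (-1)(0.25) + (6)(0.125) + (7)(0.125) = -1.25
E[X²] = (-6)²(0.375) + (-3)²(0.125) + (-1)²(0.25) + (6)²(0.125) + (7)²(0.125) = 25.5
var(X) = E[X²] − (E[X])² = 25.5 − (-1.25)² = 23.9375

23.94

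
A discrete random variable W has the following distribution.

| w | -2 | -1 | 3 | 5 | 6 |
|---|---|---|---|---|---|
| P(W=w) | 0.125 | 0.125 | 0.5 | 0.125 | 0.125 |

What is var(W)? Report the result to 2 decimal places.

E[W] = (-2)(0.125) + (-1)(0.125) + (3)(0.5) + (5)(0.125) + (6)(0.125) = 2.5
E[W²] = (-2)²(0.125) + (-1)²(0.125) + (3)²(0.5) + (5)²(0.125) + (6)²(0.125) = 12.75
var(W) = E[W²] − (E[W])² = 12.75 − (2.5)² = 6.5

6.50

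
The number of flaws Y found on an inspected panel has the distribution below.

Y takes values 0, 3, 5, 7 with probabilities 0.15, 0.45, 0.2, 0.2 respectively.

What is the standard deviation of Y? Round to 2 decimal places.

E[Y] = (0)(0.15) + (3)(0.45) + (5)(0.2) + (7)(0.2) = 3.75
E[Y²] = (0)²(0.15) + (3)²(0.45) + (5)²(0.2) + (7)²(0.2) = 18.85
V(Y) = E[Y²] − (E[Y])² = 18.85 − (3.75)² = 4.7875
sd(Y) = √4.7875 ≈ 2.19

2.19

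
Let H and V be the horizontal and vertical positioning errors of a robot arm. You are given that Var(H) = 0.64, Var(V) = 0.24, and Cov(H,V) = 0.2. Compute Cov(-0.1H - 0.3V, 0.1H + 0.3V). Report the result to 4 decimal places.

Cov(-0.1H - 0.3V, 0.1H + 0.3V) = (-0.1)(0.1)Var(H) + (-0.3)(0.3)Var(V) + [(-0.1)(0.3) + (-0.3)(0.1)]Cov(H,V)
= -0.01·0.64 + -0.09·0.24 + -0.06·0.2 = -0.04

-0.0400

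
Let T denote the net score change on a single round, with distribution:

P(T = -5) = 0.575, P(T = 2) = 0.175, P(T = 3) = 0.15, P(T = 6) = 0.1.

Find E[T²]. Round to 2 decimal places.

20.03

E[T²] = (-5)²(0.575) + (2)²(0.175) + (3)²(0.15) + (6)²(0.1) = 20.025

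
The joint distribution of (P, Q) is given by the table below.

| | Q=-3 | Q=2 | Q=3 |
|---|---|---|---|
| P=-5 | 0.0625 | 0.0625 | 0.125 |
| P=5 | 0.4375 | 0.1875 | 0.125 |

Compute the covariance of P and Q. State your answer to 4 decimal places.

E[P] = 2.5,  E[Q] = -0.25
E[PQ] = -4.375
Cov(P,Q) = E[PQ] − E[P]E[Q] = -4.375 − (2.5)(-0.25) = -3.75

-3.7500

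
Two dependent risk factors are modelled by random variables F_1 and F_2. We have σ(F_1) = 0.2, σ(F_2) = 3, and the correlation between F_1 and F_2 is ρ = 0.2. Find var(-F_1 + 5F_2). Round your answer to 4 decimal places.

var(F_1) = (0.2)² = 0.04;  var(F_2) = (3)² = 9
Cov(F_1,F_2) = ρ·σ(F_1)·σ(F_2) = 0.2·0.2·3 = 0.12
var(-F_1 + 5F_2) = (-1)²·var(F_1) + (5)²·var(F_2) + 2·(-1)·(5)·Cov(F_1,F_2)
= 1·0.04 + 25·9 + -10·0.12 = 223.84

223.8400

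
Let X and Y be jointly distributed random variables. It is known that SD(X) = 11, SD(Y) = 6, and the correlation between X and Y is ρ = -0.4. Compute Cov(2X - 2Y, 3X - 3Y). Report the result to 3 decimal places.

1258.800

var(X) = (11)² = 121;  var(Y) = (6)² = 36
Cov(X,Y) = ρ·SD(X)·SD(Y) = -0.4·11·6 = -26.4
Cov(2X - 2Y, 3X - 3Y) = (2)(3)var(X) + (-2)(-3)var(Y) + [(2)(-3) + (-2)(3)]Cov(X,Y)
= 6·121 + 6·36 + -12·-26.4 = 1258.8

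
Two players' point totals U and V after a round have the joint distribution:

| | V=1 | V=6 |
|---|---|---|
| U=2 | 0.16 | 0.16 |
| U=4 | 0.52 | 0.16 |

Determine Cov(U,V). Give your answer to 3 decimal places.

-0.576

E[U] = 3.36,  E[V] = 2.6
E[UV] = 8.16
Cov(U,V) = E[UV] − E[U]E[V] = 8.16 − (3.36)(2.6) = -0.576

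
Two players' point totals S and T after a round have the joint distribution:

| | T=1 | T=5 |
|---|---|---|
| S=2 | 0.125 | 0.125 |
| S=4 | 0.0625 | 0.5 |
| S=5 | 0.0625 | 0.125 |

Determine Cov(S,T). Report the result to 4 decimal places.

0.4375

E[S] = 3.6875,  E[T] = 4
E[ST] = 15.1875
Cov(S,T) = E[ST] − E[S]E[T] = 15.1875 − (3.6875)(4) = 0.4375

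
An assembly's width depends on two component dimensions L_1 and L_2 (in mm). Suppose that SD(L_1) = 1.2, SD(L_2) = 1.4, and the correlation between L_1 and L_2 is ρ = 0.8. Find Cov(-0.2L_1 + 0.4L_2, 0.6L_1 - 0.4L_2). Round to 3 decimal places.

-0.056

V(L_1) = (1.2)² = 1.44;  V(L_2) = (1.4)² = 1.96
Cov(L_1,L_2) = ρ·SD(L_1)·SD(L_2) = 0.8·1.2·1.4 = 1.344
Cov(-0.2L_1 + 0.4L_2, 0.6L_1 - 0.4L_2) = (-0.2)(0.6)V(L_1) + (0.4)(-0.4)V(L_2) + [(-0.2)(-0.4) + (0.4)(0.6)]Cov(L_1,L_2)
= -0.12·1.44 + -0.16·1.96 + 0.32·1.344 = -0.05632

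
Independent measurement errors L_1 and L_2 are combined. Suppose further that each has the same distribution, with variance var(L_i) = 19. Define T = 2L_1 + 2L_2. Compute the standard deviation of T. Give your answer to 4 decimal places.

12.3288

By independence, var(T) = (2)²var(L_1) + (2)²var(L_2)
= (2)²·19 + (2)²·19 = 152
sd(T) = √152 ≈ 12.3288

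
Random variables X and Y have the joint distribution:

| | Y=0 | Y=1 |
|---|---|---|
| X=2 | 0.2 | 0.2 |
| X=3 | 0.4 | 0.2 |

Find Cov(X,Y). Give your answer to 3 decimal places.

E[X] = 2.6,  E[Y] = 0.4
E[XY] = 1
Cov(X,Y) = E[XY] − E[X]E[Y] = 1 − (2.6)(0.4) = -0.04

-0.040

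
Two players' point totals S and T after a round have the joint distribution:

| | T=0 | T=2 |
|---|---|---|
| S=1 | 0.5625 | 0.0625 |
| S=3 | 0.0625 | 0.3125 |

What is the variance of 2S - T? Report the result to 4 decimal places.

1.9375

E[S] = 1.75,  E[T] = 0.75,  E[ST] = 2
V(S) = 4 − (1.75)² = 0.9375;  V(T) = 1.5 − (0.75)² = 0.9375
Cov(S,T) = 2 − (1.75)(0.75) = 0.6875
V(2S - T) = (2)²·0.9375 + (-1)²·0.9375 + 2·(2)·(-1)·0.6875 = 1.9375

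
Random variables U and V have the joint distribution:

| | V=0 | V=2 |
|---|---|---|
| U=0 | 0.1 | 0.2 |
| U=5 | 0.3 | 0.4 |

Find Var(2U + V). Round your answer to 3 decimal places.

21.160

E[U] = 3.5,  E[V] = 1.2,  E[UV] = 4
Var(U) = 17.5 − (3.5)² = 5.25;  Var(V) = 2.4 − (1.2)² = 0.96
Cov(U,V) = 4 − (3.5)(1.2) = -0.2
Var(2U + V) = (2)²·5.25 + (1)²·0.96 + 2·(2)·(1)·-0.2 = 21.16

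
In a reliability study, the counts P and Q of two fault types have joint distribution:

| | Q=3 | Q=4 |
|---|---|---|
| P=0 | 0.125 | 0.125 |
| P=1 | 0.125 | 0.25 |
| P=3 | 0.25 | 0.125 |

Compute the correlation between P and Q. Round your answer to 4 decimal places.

E[P] = 1.5,  E[Q] = 3.5
E[PQ] = 5.125
cov(P,Q) = E[PQ] − E[P]E[Q] = 5.125 − (1.5)(3.5) = -0.125
Var(P) = 1.5,  Var(Q) = 0.25
ρ = -0.125 / √(1.5·0.25) ≈ -0.2041

-0.2041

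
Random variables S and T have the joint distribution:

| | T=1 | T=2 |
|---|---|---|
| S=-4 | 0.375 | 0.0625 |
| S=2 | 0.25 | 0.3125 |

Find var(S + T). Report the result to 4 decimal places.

E[S] = -0.625,  E[T] = 1.375,  E[ST] = -0.25
var(S) = 9.25 − (-0.625)² = 8.859375;  var(T) = 2.125 − (1.375)² = 0.234375
Cov(S,T) = -0.25 − (-0.625)(1.375) = 0.609375
var(S + T) = (1)²·8.859375 + (1)²·0.234375 + 2·(1)·(1)·0.609375 = 10.3125

10.3125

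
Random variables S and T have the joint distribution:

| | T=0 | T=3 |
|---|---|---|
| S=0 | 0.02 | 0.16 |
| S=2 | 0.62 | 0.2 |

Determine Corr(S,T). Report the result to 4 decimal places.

E[S] = 1.64,  E[T] = 1.08
E[ST] = 1.2
cov(S,T) = E[ST] − E[S]E[T] = 1.2 − (1.64)(1.08) = -0.5712
Var(S) = 0.5904,  Var(T) = 2.0736
ρ = -0.5712 / √(0.5904·2.0736) ≈ -0.5162

-0.5162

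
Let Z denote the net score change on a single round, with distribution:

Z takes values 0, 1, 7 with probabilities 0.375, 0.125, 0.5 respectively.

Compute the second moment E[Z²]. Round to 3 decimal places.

E[Z²] = (0)²(0.375) + (1)²(0.125) + (7)²(0.5) = 24.625

24.625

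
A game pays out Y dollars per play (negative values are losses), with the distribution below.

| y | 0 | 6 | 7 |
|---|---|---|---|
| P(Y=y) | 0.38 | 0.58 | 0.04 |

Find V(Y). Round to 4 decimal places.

E[Y] = (0)(0.38) + (6)(0.58) + (7)(0.04) = 3.76
E[Y²] = (0)²(0.38) + (6)²(0.58) + (7)²(0.04) = 22.84
V(Y) = E[Y²] − (E[Y])² = 22.84 − (3.76)² = 8.7024

8.7024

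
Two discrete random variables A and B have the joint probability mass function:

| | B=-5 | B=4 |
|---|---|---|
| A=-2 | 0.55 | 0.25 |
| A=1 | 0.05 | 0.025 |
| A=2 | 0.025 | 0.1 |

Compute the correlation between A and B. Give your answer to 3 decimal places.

E[A] = -1.275,  E[B] = -1.625
E[AB] = 3.9
Cov(A,B) = E[AB] − E[A]E[B] = 3.9 − (-1.275)(-1.625) = 1.828125
Var(A) = 2.149375,  Var(B) = 18.984375
ρ = 1.828125 / √(2.149375·18.984375) ≈ 0.286

0.286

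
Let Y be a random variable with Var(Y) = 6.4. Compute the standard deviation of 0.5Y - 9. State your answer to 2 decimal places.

1.26

Var(0.5Y - 9) = (0.5)²·6.4 = 1.6
sd(0.5Y - 9) = √1.6 ≈ 1.26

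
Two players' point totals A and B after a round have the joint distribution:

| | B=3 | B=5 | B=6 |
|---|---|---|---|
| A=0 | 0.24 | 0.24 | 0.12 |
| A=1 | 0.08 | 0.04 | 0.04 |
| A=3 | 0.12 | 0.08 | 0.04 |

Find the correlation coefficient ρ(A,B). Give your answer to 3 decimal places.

-0.080

E[A] = 0.88,  E[B] = 4.32
E[AB] = 3.68
Cov(A,B) = E[AB] − E[A]E[B] = 3.68 − (0.88)(4.32) = -0.1216
V(A) = 1.5456,  V(B) = 1.4976
ρ = -0.1216 / √(1.5456·1.4976) ≈ -0.080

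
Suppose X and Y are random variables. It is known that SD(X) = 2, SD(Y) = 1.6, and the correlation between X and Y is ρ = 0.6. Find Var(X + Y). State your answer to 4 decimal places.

Var(X) = (2)² = 4;  Var(Y) = (1.6)² = 2.56
Cov(X,Y) = ρ·SD(X)·SD(Y) = 0.6·2·1.6 = 1.92
Var(X + Y) = (1)²·Var(X) + (1)²·Var(Y) + 2·(1)·(1)·Cov(X,Y)
= 1·4 + 1·2.56 + 2·1.92 = 10.4

10.4000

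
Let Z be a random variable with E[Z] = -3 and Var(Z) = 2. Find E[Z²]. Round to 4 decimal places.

11.0000

E[Z²] = Var(Z) + (E[Z])² = 2 + (-3)² = 11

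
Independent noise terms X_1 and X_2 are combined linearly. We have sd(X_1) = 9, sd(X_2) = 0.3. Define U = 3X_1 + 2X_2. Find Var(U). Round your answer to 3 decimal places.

Var(X_1) = 81, Var(X_2) = 0.09
By independence, Var(U) = (3)²Var(X_1) + (2)²Var(X_2)
= (3)²·81 + (2)²·0.09 = 729.36

729.360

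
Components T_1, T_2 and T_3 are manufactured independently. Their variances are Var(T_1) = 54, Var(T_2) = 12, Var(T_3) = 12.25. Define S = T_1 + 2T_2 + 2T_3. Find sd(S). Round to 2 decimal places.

12.29

By independence, Var(S) = (1)²Var(T_1) + (2)²Var(T_2) + (2)²Var(T_3)
= (1)²·54 + (2)²·12 + (2)²·12.25 = 151
sd(S) = √151 ≈ 12.29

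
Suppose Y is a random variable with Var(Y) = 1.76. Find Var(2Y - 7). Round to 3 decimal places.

7.040

Var(2Y - 7) = (2)²·Var(Y) = 4·1.76 = 7.04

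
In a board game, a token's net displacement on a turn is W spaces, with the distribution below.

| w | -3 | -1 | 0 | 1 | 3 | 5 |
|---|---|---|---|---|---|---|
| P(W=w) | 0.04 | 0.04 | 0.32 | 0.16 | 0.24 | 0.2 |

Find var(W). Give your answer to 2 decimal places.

E[W] = (-3)(0.04) + (-1)(0.04) + (0)(0.32) + (1)(0.16) + (3)(0.24) + (5)(0.2) = 1.72
E[W²] = (-3)²(0.04) + (-1)²(0.04) + (0)²(0.32) + (1)²(0.16) + (3)²(0.24) + (5)²(0.2) = 7.72
var(W) = E[W²] − (E[W])² = 7.72 − (1.72)² = 4.7616

4.76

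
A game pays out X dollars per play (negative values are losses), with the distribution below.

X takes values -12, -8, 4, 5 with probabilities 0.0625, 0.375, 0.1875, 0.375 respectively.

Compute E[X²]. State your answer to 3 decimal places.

45.375

E[X²] = (-12)²(0.0625) + (-8)²(0.375) + (4)²(0.1875) + (5)²(0.375) = 45.375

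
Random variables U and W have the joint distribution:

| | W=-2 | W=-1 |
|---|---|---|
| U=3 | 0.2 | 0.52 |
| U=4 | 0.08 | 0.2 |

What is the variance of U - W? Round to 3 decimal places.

0.406

E[U] = 3.28,  E[W] = -1.28,  E[UW] = -4.2
Var(U) = 10.96 − (3.28)² = 0.2016;  Var(W) = 1.84 − (-1.28)² = 0.2016
cov(U,W) = -4.2 − (3.28)(-1.28) = -0.0016
Var(U - W) = (1)²·0.2016 + (-1)²·0.2016 + 2·(1)·(-1)·-0.0016 = 0.4064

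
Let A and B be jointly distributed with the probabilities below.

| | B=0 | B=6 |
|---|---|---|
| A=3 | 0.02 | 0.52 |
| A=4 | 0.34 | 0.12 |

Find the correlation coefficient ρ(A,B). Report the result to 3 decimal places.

-0.729

E[A] = 3.46,  E[B] = 3.84
E[AB] = 12.24
cov(A,B) = E[AB] − E[A]E[B] = 12.24 − (3.46)(3.84) = -1.0464
var(A) = 0.2484,  var(B) = 8.2944
ρ = -1.0464 / √(0.2484·8.2944) ≈ -0.729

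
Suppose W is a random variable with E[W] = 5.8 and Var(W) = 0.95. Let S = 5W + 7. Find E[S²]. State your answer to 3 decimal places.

E[5W + 7] = 5·5.8 + 7 = 36
Var(5W + 7) = (5)²·0.95 = 23.75
E[S²] = Var(S) + (E[S])² = 23.75 + (36)² = 1319.75

1319.750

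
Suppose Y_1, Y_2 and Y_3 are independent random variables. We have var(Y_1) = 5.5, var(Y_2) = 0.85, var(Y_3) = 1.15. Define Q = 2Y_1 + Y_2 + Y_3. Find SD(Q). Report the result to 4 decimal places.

4.8990

By independence, var(Q) = (2)²var(Y_1) + (1)²var(Y_2) + (1)²var(Y_3)
= (2)²·5.5 + (1)²·0.85 + (1)²·1.15 = 24
SD(Q) = √24 ≈ 4.8990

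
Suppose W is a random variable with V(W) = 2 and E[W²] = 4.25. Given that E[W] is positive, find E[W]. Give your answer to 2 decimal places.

1.50

(E[W])² = E[W²] − V(W) = 4.25 − 2 = 2.25
E[W] = √2.25 = 1.5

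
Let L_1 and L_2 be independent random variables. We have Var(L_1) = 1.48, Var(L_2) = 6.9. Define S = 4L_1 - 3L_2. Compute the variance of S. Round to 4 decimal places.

85.7800

By independence, Var(S) = (4)²Var(L_1) + (-3)²Var(L_2)
= (4)²·1.48 + (-3)²·6.9 = 85.78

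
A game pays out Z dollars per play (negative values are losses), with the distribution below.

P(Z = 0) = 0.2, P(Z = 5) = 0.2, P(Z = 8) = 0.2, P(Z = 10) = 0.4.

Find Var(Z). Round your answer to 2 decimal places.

14.24

E[Z] = (0)(0.2) + (5)(0.2) + (8)(0.2) + (10)(0.4) = 6.6
E[Z²] = (0)²(0.2) + (5)²(0.2) + (8)²(0.2) + (10)²(0.4) = 57.8
Var(Z) = E[Z²] − (E[Z])² = 57.8 − (6.6)² = 14.24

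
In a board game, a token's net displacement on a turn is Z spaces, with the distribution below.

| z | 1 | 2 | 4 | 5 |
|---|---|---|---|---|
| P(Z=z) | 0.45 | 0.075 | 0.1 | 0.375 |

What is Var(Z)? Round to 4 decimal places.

3.4594

E[Z] = (1)(0.45) + (2)(0.075) + (4)(0.1) + (5)(0.375) = 2.875
E[Z²] = (1)²(0.45) + (2)²(0.075) + (4)²(0.1) + (5)²(0.375) = 11.725
Var(Z) = E[Z²] − (E[Z])² = 11.725 − (2.875)² = 3.459375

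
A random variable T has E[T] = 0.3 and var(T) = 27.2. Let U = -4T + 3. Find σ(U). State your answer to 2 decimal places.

20.86

var(-4T + 3) = (-4)²·27.2 = 435.2
σ(U) = √435.2 ≈ 20.86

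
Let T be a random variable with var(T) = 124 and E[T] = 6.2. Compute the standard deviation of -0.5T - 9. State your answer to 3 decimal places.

5.568

var(-0.5T - 9) = (-0.5)²·124 = 31
σ(-0.5T - 9) = √31 ≈ 5.568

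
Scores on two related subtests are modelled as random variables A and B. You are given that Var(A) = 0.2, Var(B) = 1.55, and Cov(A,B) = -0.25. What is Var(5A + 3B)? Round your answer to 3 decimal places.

11.450

Var(5A + 3B) = (5)²·Var(A) + (3)²·Var(B) + 2·(5)·(3)·Cov(A,B)
= 25·0.2 + 9·1.55 + 30·-0.25 = 11.45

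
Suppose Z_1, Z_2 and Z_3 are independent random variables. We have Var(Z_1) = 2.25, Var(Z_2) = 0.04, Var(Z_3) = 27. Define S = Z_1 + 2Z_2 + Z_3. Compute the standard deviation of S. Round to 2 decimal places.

5.42

By independence, Var(S) = (1)²Var(Z_1) + (2)²Var(Z_2) + (1)²Var(Z_3)
= (1)²·2.25 + (2)²·0.04 + (1)²·27 = 29.41
sd(S) = √29.41 ≈ 5.42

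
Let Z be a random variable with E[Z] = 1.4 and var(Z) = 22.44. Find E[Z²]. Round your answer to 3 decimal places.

E[Z²] = var(Z) + (E[Z])² = 22.44 + (1.4)² = 24.4

24.400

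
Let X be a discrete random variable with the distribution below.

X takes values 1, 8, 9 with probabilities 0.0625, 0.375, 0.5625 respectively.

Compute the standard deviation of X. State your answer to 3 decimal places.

E[X] = (1)(0.0625) + (8)(0.375) + (9)(0.5625) = 8.125
E[X²] = (1)²(0.0625) + (8)²(0.375) + (9)²(0.5625) = 69.625
Var(X) = E[X²] − (E[X])² = 69.625 − (8.125)² = 3.609375
SD(X) = √3.609375 ≈ 1.900

1.900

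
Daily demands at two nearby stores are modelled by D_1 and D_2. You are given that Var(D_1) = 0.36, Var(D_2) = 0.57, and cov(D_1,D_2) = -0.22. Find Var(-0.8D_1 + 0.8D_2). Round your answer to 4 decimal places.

0.8768

Var(-0.8D_1 + 0.8D_2) = (-0.8)²·Var(D_1) + (0.8)²·Var(D_2) + 2·(-0.8)·(0.8)·cov(D_1,D_2)
= 0.64·0.36 + 0.64·0.57 + -1.28·-0.22 = 0.8768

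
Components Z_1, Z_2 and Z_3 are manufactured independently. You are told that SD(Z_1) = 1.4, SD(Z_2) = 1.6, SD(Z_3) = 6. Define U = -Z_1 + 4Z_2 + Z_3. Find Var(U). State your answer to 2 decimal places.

78.92

Var(Z_1) = 1.96, Var(Z_2) = 2.56, Var(Z_3) = 36
By independence, Var(U) = (-1)²Var(Z_1) + (4)²Var(Z_2) + (1)²Var(Z_3)
= (-1)²·1.96 + (4)²·2.56 + (1)²·36 = 78.92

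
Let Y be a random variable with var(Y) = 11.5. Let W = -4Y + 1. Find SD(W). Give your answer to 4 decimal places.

13.5647

var(-4Y + 1) = (-4)²·11.5 = 184
SD(W) = √184 ≈ 13.5647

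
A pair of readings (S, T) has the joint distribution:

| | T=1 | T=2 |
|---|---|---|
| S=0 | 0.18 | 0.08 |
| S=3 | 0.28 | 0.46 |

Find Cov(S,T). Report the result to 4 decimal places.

E[S] = 2.22,  E[T] = 1.54
E[ST] = 3.6
Cov(S,T) = E[ST] − E[S]E[T] = 3.6 − (2.22)(1.54) = 0.1812

0.1812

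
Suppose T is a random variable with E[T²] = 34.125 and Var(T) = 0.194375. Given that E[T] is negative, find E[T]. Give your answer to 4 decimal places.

(E[T])² = E[T²] − Var(T) = 34.125 − 0.194375 = 33.930625
E[T] = −√33.930625 = -5.825

-5.8250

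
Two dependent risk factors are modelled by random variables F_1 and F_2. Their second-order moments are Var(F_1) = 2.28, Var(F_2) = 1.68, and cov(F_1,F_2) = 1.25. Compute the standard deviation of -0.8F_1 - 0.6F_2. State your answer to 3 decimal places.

1.807

Var(-0.8F_1 - 0.6F_2) = (-0.8)²·Var(F_1) + (-0.6)²·Var(F_2) + 2·(-0.8)·(-0.6)·cov(F_1,F_2)
= 0.64·2.28 + 0.36·1.68 + 0.96·1.25 = 3.264
σ(-0.8F_1 - 0.6F_2) = √3.264 ≈ 1.807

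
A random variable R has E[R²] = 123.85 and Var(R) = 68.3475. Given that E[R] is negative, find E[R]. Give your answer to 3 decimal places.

-7.450

(E[R])² = E[R²] − Var(R) = 123.85 − 68.3475 = 55.5025
E[R] = −√55.5025 = -7.45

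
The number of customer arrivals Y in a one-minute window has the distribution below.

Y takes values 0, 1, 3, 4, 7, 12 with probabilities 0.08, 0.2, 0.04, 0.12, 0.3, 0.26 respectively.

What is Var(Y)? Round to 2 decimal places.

E[Y] = (0)(0.08) + (1)(0.2) + (3)(0.04) + (4)(0.12) + (7)(0.3) + (12)(0.26) = 6.02
E[Y²] = (0)²(0.08) + (1)²(0.2) + (3)²(0.04) + (4)²(0.12) + (7)²(0.3) + (12)²(0.26) = 54.62
Var(Y) = E[Y²] − (E[Y])² = 54.62 − (6.02)² = 18.3796

18.38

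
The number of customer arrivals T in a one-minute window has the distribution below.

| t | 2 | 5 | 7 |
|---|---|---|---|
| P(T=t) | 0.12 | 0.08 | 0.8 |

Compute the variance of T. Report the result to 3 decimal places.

E[T] = (2)(0.12) + (5)(0.08) + (7)(0.8) = 6.24
E[T²] = (2)²(0.12) + (5)²(0.08) + (7)²(0.8) = 41.68
V(T) = E[T²] − (E[T])² = 41.68 − (6.24)² = 2.7424

2.742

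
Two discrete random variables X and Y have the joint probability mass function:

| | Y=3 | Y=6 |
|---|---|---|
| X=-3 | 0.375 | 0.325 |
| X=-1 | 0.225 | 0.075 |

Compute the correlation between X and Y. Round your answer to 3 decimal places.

-0.200

E[X] = -2.4,  E[Y] = 4.2
E[XY] = -10.35
Cov(X,Y) = E[XY] − E[X]E[Y] = -10.35 − (-2.4)(4.2) = -0.27
Var(X) = 0.84,  Var(Y) = 2.16
ρ = -0.27 / √(0.84·2.16) ≈ -0.200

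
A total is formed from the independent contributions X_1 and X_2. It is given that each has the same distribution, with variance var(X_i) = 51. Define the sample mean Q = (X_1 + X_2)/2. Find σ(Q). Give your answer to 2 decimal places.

5.05

By independence, var(Q) = (0.5)²var(X_1) + (0.5)²var(X_2)
= (0.5)²·51 + (0.5)²·51 = 25.5
σ(Q) = √25.5 ≈ 5.05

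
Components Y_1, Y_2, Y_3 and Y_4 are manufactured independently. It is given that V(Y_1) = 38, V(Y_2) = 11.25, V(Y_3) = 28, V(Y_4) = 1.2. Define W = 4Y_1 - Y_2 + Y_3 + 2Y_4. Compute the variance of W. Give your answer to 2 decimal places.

By independence, V(W) = (4)²V(Y_1) + (-1)²V(Y_2) + (1)²V(Y_3) + (2)²V(Y_4)
= (4)²·38 + (-1)²·11.25 + (1)²·28 + (2)²·1.2 = 652.05

652.05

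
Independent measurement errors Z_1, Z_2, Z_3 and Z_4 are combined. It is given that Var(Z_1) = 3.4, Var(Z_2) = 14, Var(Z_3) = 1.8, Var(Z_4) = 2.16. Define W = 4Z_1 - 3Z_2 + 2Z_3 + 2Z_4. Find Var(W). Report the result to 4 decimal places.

196.2400

By independence, Var(W) = (4)²Var(Z_1) + (-3)²Var(Z_2) + (2)²Var(Z_3) + (2)²Var(Z_4)
= (4)²·3.4 + (-3)²·14 + (2)²·1.8 + (2)²·2.16 = 196.24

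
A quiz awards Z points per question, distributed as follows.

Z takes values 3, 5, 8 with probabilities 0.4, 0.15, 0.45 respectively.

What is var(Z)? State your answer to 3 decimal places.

E[Z] = (3)(0.4) + (5)(0.15) + (8)(0.45) = 5.55
E[Z²] = (3)²(0.4) + (5)²(0.15) + (8)²(0.45) = 36.15
var(Z) = E[Z²] − (E[Z])² = 36.15 − (5.55)² = 5.3475

5.348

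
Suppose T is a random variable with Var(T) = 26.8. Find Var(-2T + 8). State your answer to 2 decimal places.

107.20

Var(-2T + 8) = (-2)²·Var(T) = 4·26.8 = 107.2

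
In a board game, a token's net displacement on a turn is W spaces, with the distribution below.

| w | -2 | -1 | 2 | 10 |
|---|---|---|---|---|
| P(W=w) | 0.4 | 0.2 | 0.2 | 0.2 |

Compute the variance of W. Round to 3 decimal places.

E[W] = (-2)(0.4) + (-1)(0.2) + (2)(0.2) + (10)(0.2) = 1.4
E[W²] = (-2)²(0.4) + (-1)²(0.2) + (2)²(0.2) + (10)²(0.2) = 22.6
var(W) = E[W²] − (E[W])² = 22.6 − (1.4)² = 20.64

20.640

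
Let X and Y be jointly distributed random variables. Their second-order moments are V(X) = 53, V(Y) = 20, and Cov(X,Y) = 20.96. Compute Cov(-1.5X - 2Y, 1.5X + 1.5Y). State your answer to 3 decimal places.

Cov(-1.5X - 2Y, 1.5X + 1.5Y) = (-1.5)(1.5)V(X) + (-2)(1.5)V(Y) + [(-1.5)(1.5) + (-2)(1.5)]Cov(X,Y)
= -2.25·53 + -3·20 + -5.25·20.96 = -289.29

-289.290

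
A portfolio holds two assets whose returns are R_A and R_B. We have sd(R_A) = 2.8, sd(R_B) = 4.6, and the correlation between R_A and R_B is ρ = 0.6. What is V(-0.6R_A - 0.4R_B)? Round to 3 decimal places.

9.917

V(R_A) = (2.8)² = 7.84;  V(R_B) = (4.6)² = 21.16
Cov(R_A,R_B) = ρ·sd(R_A)·sd(R_B) = 0.6·2.8·4.6 = 7.728
V(-0.6R_A - 0.4R_B) = (-0.6)²·V(R_A) + (-0.4)²·V(R_B) + 2·(-0.6)·(-0.4)·Cov(R_A,R_B)
= 0.36·7.84 + 0.16·21.16 + 0.48·7.728 = 9.91744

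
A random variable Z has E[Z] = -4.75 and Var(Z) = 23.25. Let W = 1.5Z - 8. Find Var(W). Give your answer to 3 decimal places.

52.313

Var(1.5Z - 8) = (1.5)²·Var(Z) = 2.25·23.25 = 52.3125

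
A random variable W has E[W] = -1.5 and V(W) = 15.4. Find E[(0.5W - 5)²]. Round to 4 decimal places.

E[0.5W - 5] = 0.5·-1.5 − 5 = -5.75
V(0.5W - 5) = (0.5)²·15.4 = 3.85
E[(0.5W - 5)²] = V((0.5W - 5)) + (E[(0.5W - 5)])² = 3.85 + (-5.75)² = 36.9125

36.9125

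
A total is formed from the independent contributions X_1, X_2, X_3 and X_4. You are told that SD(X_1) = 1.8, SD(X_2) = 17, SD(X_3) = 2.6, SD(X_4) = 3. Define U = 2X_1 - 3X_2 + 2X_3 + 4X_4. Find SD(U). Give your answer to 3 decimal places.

52.773

V(X_1) = 3.24, V(X_2) = 289, V(X_3) = 6.76, V(X_4) = 9
By independence, V(U) = (2)²V(X_1) + (-3)²V(X_2) + (2)²V(X_3) + (4)²V(X_4)
= (2)²·3.24 + (-3)²·289 + (2)²·6.76 + (4)²·9 = 2785
SD(U) = √2785 ≈ 52.773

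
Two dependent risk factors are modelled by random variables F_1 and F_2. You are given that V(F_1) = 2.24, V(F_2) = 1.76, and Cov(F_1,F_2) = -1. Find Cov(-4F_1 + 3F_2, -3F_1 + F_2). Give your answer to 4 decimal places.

Cov(-4F_1 + 3F_2, -3F_1 + F_2) = (-4)(-3)V(F_1) + (3)(1)V(F_2) + [(-4)(1) + (3)(-3)]Cov(F_1,F_2)
= 12·2.24 + 3·1.76 + -13·-1 = 45.16

45.1600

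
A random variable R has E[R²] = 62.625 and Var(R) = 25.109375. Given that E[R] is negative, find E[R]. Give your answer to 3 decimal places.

-6.125

(E[R])² = E[R²] − Var(R) = 62.625 − 25.109375 = 37.515625
E[R] = −√37.515625 = -6.125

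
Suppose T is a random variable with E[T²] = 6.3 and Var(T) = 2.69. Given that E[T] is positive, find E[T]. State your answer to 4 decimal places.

(E[T])² = E[T²] − Var(T) = 6.3 − 2.69 = 3.61
E[T] = √3.61 = 1.9

1.9000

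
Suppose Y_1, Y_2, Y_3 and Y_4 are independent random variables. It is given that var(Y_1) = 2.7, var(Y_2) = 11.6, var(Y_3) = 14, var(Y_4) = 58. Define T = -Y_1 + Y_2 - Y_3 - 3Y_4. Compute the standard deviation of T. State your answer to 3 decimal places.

23.458

By independence, var(T) = (-1)²var(Y_1) + (1)²var(Y_2) + (-1)²var(Y_3) + (-3)²var(Y_4)
= (-1)²·2.7 + (1)²·11.6 + (-1)²·14 + (-3)²·58 = 550.3
σ(T) = √550.3 ≈ 23.458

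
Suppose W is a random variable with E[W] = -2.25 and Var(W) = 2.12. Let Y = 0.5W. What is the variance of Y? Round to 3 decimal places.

0.530

Var(0.5W) = (0.5)²·Var(W) = 0.25·2.12 = 0.53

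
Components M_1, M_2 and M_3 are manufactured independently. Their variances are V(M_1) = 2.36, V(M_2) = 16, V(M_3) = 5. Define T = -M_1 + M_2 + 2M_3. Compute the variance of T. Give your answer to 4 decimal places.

38.3600

By independence, V(T) = (-1)²V(M_1) + (1)²V(M_2) + (2)²V(M_3)
= (-1)²·2.36 + (1)²·16 + (2)²·5 = 38.36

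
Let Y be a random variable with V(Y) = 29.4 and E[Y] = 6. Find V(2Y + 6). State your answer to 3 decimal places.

V(2Y + 6) = (2)²·V(Y) = 4·29.4 = 117.6

117.600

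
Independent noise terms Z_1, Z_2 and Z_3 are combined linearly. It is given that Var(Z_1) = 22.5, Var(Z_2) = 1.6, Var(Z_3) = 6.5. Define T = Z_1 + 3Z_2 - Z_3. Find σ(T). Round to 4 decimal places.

By independence, Var(T) = (1)²Var(Z_1) + (3)²Var(Z_2) + (-1)²Var(Z_3)
= (1)²·22.5 + (3)²·1.6 + (-1)²·6.5 = 43.4
σ(T) = √43.4 ≈ 6.5879

6.5879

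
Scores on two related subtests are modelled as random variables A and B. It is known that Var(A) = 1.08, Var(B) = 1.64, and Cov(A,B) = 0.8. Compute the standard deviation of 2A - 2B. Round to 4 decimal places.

2.1166

Var(2A - 2B) = (2)²·Var(A) + (-2)²·Var(B) + 2·(2)·(-2)·Cov(A,B)
= 4·1.08 + 4·1.64 + -8·0.8 = 4.48
SD(2A - 2B) = √4.48 ≈ 2.1166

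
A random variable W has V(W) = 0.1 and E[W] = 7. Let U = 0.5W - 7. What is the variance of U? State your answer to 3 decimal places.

V(0.5W - 7) = (0.5)²·V(W) = 0.25·0.1 = 0.025

0.025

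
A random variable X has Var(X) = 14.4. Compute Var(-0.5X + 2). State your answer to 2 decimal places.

Var(-0.5X + 2) = (-0.5)²·Var(X) = 0.25·14.4 = 3.6

3.60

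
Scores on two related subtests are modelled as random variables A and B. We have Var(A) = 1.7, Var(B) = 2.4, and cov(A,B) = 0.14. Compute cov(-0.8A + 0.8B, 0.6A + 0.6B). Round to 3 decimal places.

cov(-0.8A + 0.8B, 0.6A + 0.6B) = (-0.8)(0.6)Var(A) + (0.8)(0.6)Var(B) + [(-0.8)(0.6) + (0.8)(0.6)]cov(A,B)
= -0.48·1.7 + 0.48·2.4 + 0·0.14 = 0.336

0.336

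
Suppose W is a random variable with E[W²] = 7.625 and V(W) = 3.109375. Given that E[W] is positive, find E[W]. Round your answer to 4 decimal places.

(E[W])² = E[W²] − V(W) = 7.625 − 3.109375 = 4.515625
E[W] = √4.515625 = 2.125

2.1250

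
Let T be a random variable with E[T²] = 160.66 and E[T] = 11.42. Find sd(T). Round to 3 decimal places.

5.499

Var(T) = 160.66 − (11.42)² = 30.2436
sd(T) = √30.2436 ≈ 5.499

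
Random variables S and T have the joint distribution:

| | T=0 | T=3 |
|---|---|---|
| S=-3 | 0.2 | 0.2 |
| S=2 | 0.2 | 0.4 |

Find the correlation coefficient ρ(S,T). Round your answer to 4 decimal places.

0.1667

E[S] = 0,  E[T] = 1.8
E[ST] = 0.6
Cov(S,T) = E[ST] − E[S]E[T] = 0.6 − (0)(1.8) = 0.6
Var(S) = 6,  Var(T) = 2.16
ρ = 0.6 / √(6·2.16) ≈ 0.1667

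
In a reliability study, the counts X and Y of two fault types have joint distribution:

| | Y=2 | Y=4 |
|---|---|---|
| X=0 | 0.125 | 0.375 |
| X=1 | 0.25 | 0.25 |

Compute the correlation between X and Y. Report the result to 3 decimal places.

E[X] = 0.5,  E[Y] = 3.25
E[XY] = 1.5
Cov(X,Y) = E[XY] − E[X]E[Y] = 1.5 − (0.5)(3.25) = -0.125
Var(X) = 0.25,  Var(Y) = 0.9375
ρ = -0.125 / √(0.25·0.9375) ≈ -0.258

-0.258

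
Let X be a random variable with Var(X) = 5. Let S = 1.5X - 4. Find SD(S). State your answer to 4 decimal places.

3.3541

Var(1.5X - 4) = (1.5)²·5 = 11.25
SD(S) = √11.25 ≈ 3.3541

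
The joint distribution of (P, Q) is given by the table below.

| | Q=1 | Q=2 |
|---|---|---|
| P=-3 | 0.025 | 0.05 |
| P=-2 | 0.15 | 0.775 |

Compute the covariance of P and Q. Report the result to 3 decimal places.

E[P] = -2.075,  E[Q] = 1.825
E[PQ] = -3.775
cov(P,Q) = E[PQ] − E[P]E[Q] = -3.775 − (-2.075)(1.825) = 0.011875

0.012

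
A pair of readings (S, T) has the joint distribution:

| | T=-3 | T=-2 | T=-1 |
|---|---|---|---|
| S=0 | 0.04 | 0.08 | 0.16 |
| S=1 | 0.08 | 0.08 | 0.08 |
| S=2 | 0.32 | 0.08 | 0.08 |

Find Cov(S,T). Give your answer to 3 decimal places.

E[S] = 1.2,  E[T] = -2.12
E[ST] = -2.88
Cov(S,T) = E[ST] − E[S]E[T] = -2.88 − (1.2)(-2.12) = -0.336

-0.336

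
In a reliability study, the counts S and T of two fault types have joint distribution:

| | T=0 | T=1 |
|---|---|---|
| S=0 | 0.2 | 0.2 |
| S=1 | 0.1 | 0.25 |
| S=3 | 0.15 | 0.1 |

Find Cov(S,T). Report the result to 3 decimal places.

-0.055

E[S] = 1.1,  E[T] = 0.55
E[ST] = 0.55
Cov(S,T) = E[ST] − E[S]E[T] = 0.55 − (1.1)(0.55) = -0.055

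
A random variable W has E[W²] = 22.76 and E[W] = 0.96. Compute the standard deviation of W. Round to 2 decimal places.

Var(W) = 22.76 − (0.96)² = 21.8384
sd(W) = √21.8384 ≈ 4.67

4.67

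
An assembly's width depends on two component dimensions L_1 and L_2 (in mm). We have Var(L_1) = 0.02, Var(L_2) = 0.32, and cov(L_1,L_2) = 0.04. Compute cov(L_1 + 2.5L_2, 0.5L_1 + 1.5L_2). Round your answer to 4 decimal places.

1.3200

cov(L_1 + 2.5L_2, 0.5L_1 + 1.5L_2) = (1)(0.5)Var(L_1) + (2.5)(1.5)Var(L_2) + [(1)(1.5) + (2.5)(0.5)]cov(L_1,L_2)
= 0.5·0.02 + 3.75·0.32 + 2.75·0.04 = 1.32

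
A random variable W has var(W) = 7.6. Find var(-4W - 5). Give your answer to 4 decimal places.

var(-4W - 5) = (-4)²·var(W) = 16·7.6 = 121.6

121.6000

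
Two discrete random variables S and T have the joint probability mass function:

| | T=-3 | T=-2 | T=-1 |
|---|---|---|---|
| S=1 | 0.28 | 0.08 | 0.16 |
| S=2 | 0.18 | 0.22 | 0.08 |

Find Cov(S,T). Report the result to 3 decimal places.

0.006

E[S] = 1.48,  E[T] = -2.22
E[ST] = -3.28
Cov(S,T) = E[ST] − E[S]E[T] = -3.28 − (1.48)(-2.22) = 0.0056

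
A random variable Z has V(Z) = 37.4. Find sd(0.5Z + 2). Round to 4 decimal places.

3.0578

V(0.5Z + 2) = (0.5)²·37.4 = 9.35
sd(0.5Z + 2) = √9.35 ≈ 3.0578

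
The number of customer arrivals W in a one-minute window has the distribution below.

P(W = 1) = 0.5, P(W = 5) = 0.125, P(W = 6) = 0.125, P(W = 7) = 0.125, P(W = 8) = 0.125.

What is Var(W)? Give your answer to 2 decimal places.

8.19

E[W] = (1)(0.5) + (5)(0.125) + (6)(0.125) + (7)(0.125) + (8)(0.125) = 3.75
E[W²] = (1)²(0.5) + (5)²(0.125) + (6)²(0.125) + (7)²(0.125) + (8)²(0.125) = 22.25
Var(W) = E[W²] − (E[W])² = 22.25 − (3.75)² = 8.1875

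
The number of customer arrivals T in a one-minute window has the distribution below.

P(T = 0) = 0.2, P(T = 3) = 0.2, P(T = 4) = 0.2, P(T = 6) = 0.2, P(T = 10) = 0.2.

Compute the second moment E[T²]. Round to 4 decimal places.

E[T²] = (0)²(0.2) + (3)²(0.2) + (4)²(0.2) + (6)²(0.2) + (10)²(0.2) = 32.2

32.2000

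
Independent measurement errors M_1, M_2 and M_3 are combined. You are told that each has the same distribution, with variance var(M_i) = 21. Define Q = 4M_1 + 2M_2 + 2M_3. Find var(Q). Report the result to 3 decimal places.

By independence, var(Q) = (4)²var(M_1) + (2)²var(M_2) + (2)²var(M_3)
= (4)²·21 + (2)²·21 + (2)²·21 = 504

504.000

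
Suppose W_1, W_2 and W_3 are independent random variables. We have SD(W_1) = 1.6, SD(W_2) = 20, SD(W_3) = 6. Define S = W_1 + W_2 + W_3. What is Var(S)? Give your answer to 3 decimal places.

438.560

Var(W_1) = 2.56, Var(W_2) = 400, Var(W_3) = 36
By independence, Var(S) = (1)²Var(W_1) + (1)²Var(W_2) + (1)²Var(W_3)
= (1)²·2.56 + (1)²·400 + (1)²·36 = 438.56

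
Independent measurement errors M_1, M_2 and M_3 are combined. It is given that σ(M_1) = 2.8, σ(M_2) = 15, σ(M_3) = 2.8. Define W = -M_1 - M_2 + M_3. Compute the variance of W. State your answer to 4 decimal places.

240.6800

Var(M_1) = 7.84, Var(M_2) = 225, Var(M_3) = 7.84
By independence, Var(W) = (-1)²Var(M_1) + (-1)²Var(M_2) + (1)²Var(M_3)
= (-1)²·7.84 + (-1)²·225 + (1)²·7.84 = 240.68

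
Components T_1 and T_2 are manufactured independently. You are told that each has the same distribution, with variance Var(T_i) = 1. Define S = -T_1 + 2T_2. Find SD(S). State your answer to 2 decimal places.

2.24

By independence, Var(S) = (-1)²Var(T_1) + (2)²Var(T_2)
= (-1)²·1 + (2)²·1 = 5
SD(S) = √5 ≈ 2.24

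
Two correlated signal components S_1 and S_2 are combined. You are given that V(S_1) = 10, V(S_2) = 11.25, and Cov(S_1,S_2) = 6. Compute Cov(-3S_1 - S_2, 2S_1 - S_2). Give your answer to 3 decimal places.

-42.750

Cov(-3S_1 - S_2, 2S_1 - S_2) = (-3)(2)V(S_1) + (-1)(-1)V(S_2) + [(-3)(-1) + (-1)(2)]Cov(S_1,S_2)
= -6·10 + 1·11.25 + 1·6 = -42.75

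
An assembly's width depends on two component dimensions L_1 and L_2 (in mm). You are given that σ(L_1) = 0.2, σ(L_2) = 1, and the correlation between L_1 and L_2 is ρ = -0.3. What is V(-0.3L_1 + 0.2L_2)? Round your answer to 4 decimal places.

V(L_1) = (0.2)² = 0.04;  V(L_2) = (1)² = 1
cov(L_1,L_2) = ρ·σ(L_1)·σ(L_2) = -0.3·0.2·1 = -0.06
V(-0.3L_1 + 0.2L_2) = (-0.3)²·V(L_1) + (0.2)²·V(L_2) + 2·(-0.3)·(0.2)·cov(L_1,L_2)
= 0.09·0.04 + 0.04·1 + -0.12·-0.06 = 0.0508

0.0508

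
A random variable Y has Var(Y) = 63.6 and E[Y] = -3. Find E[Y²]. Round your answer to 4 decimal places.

72.6000

E[Y²] = Var(Y) + (E[Y])² = 63.6 + (-3)² = 72.6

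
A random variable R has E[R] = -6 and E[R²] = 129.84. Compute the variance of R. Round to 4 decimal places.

var(R) = 129.84 − (-6)² = 93.84

93.8400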